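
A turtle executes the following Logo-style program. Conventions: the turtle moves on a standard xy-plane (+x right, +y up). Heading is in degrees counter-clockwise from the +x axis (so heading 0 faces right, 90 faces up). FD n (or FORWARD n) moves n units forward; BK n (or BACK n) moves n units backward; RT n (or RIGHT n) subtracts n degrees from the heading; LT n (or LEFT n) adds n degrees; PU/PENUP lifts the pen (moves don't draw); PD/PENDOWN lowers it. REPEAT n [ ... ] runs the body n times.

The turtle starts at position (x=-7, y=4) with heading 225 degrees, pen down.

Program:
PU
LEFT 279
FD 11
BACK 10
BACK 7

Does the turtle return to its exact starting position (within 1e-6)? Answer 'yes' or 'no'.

Answer: no

Derivation:
Executing turtle program step by step:
Start: pos=(-7,4), heading=225, pen down
PU: pen up
LT 279: heading 225 -> 144
FD 11: (-7,4) -> (-15.899,10.466) [heading=144, move]
BK 10: (-15.899,10.466) -> (-7.809,4.588) [heading=144, move]
BK 7: (-7.809,4.588) -> (-2.146,0.473) [heading=144, move]
Final: pos=(-2.146,0.473), heading=144, 0 segment(s) drawn

Start position: (-7, 4)
Final position: (-2.146, 0.473)
Distance = 6; >= 1e-6 -> NOT closed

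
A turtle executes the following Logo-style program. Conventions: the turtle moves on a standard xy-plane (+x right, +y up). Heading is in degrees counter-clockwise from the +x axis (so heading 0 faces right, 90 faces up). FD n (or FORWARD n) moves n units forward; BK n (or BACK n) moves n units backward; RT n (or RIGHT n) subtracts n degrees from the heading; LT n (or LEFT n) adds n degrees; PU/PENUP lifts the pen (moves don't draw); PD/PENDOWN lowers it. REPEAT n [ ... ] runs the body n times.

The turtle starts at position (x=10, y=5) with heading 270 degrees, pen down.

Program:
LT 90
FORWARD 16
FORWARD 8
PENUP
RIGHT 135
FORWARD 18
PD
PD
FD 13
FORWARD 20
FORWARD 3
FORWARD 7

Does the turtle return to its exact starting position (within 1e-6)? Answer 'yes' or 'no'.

Executing turtle program step by step:
Start: pos=(10,5), heading=270, pen down
LT 90: heading 270 -> 0
FD 16: (10,5) -> (26,5) [heading=0, draw]
FD 8: (26,5) -> (34,5) [heading=0, draw]
PU: pen up
RT 135: heading 0 -> 225
FD 18: (34,5) -> (21.272,-7.728) [heading=225, move]
PD: pen down
PD: pen down
FD 13: (21.272,-7.728) -> (12.08,-16.92) [heading=225, draw]
FD 20: (12.08,-16.92) -> (-2.062,-31.062) [heading=225, draw]
FD 3: (-2.062,-31.062) -> (-4.184,-33.184) [heading=225, draw]
FD 7: (-4.184,-33.184) -> (-9.134,-38.134) [heading=225, draw]
Final: pos=(-9.134,-38.134), heading=225, 6 segment(s) drawn

Start position: (10, 5)
Final position: (-9.134, -38.134)
Distance = 47.187; >= 1e-6 -> NOT closed

Answer: no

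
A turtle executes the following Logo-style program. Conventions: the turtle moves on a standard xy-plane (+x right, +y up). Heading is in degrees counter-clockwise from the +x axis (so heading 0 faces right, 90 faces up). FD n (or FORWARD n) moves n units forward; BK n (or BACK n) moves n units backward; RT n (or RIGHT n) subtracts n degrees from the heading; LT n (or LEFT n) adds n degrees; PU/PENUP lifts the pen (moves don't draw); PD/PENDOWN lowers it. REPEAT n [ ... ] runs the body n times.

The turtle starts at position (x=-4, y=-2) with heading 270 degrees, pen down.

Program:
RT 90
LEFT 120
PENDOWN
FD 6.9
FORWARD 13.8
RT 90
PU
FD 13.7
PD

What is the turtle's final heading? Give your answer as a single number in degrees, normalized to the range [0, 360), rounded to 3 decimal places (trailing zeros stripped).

Executing turtle program step by step:
Start: pos=(-4,-2), heading=270, pen down
RT 90: heading 270 -> 180
LT 120: heading 180 -> 300
PD: pen down
FD 6.9: (-4,-2) -> (-0.55,-7.976) [heading=300, draw]
FD 13.8: (-0.55,-7.976) -> (6.35,-19.927) [heading=300, draw]
RT 90: heading 300 -> 210
PU: pen up
FD 13.7: (6.35,-19.927) -> (-5.515,-26.777) [heading=210, move]
PD: pen down
Final: pos=(-5.515,-26.777), heading=210, 2 segment(s) drawn

Answer: 210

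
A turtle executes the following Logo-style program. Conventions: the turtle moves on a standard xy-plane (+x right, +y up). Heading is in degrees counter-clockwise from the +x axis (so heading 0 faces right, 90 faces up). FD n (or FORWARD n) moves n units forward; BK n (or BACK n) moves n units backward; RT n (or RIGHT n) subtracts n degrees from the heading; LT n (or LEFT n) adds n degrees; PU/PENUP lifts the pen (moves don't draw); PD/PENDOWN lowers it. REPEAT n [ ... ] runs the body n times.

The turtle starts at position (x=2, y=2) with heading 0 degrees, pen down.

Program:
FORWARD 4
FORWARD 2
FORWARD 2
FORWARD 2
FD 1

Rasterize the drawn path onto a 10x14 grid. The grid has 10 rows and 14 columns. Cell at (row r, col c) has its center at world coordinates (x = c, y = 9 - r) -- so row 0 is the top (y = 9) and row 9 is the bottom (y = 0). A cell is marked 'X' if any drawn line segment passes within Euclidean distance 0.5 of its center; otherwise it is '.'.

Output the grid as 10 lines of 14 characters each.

Segment 0: (2,2) -> (6,2)
Segment 1: (6,2) -> (8,2)
Segment 2: (8,2) -> (10,2)
Segment 3: (10,2) -> (12,2)
Segment 4: (12,2) -> (13,2)

Answer: ..............
..............
..............
..............
..............
..............
..............
..XXXXXXXXXXXX
..............
..............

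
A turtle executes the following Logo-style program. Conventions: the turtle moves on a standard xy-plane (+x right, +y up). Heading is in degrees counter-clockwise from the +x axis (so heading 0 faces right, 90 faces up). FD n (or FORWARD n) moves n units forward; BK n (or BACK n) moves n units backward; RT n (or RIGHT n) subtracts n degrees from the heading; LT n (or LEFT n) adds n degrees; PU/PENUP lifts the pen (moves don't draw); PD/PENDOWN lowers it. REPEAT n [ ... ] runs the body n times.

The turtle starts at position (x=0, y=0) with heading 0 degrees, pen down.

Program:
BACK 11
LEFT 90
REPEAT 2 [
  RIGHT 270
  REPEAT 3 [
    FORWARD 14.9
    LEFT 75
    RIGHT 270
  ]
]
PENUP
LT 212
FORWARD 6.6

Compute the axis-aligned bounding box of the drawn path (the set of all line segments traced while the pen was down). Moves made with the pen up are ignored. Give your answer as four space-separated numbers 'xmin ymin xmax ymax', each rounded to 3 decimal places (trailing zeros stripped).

Answer: -26.779 -3.856 0 14.129

Derivation:
Executing turtle program step by step:
Start: pos=(0,0), heading=0, pen down
BK 11: (0,0) -> (-11,0) [heading=0, draw]
LT 90: heading 0 -> 90
REPEAT 2 [
  -- iteration 1/2 --
  RT 270: heading 90 -> 180
  REPEAT 3 [
    -- iteration 1/3 --
    FD 14.9: (-11,0) -> (-25.9,0) [heading=180, draw]
    LT 75: heading 180 -> 255
    RT 270: heading 255 -> 345
    -- iteration 2/3 --
    FD 14.9: (-25.9,0) -> (-11.508,-3.856) [heading=345, draw]
    LT 75: heading 345 -> 60
    RT 270: heading 60 -> 150
    -- iteration 3/3 --
    FD 14.9: (-11.508,-3.856) -> (-24.411,3.594) [heading=150, draw]
    LT 75: heading 150 -> 225
    RT 270: heading 225 -> 315
  ]
  -- iteration 2/2 --
  RT 270: heading 315 -> 45
  REPEAT 3 [
    -- iteration 1/3 --
    FD 14.9: (-24.411,3.594) -> (-13.876,14.129) [heading=45, draw]
    LT 75: heading 45 -> 120
    RT 270: heading 120 -> 210
    -- iteration 2/3 --
    FD 14.9: (-13.876,14.129) -> (-26.779,6.679) [heading=210, draw]
    LT 75: heading 210 -> 285
    RT 270: heading 285 -> 15
    -- iteration 3/3 --
    FD 14.9: (-26.779,6.679) -> (-12.387,10.536) [heading=15, draw]
    LT 75: heading 15 -> 90
    RT 270: heading 90 -> 180
  ]
]
PU: pen up
LT 212: heading 180 -> 32
FD 6.6: (-12.387,10.536) -> (-6.79,14.033) [heading=32, move]
Final: pos=(-6.79,14.033), heading=32, 7 segment(s) drawn

Segment endpoints: x in {-26.779, -25.9, -24.411, -13.876, -12.387, -11.508, -11, 0}, y in {-3.856, 0, 0, 3.594, 6.679, 10.536, 14.129}
xmin=-26.779, ymin=-3.856, xmax=0, ymax=14.129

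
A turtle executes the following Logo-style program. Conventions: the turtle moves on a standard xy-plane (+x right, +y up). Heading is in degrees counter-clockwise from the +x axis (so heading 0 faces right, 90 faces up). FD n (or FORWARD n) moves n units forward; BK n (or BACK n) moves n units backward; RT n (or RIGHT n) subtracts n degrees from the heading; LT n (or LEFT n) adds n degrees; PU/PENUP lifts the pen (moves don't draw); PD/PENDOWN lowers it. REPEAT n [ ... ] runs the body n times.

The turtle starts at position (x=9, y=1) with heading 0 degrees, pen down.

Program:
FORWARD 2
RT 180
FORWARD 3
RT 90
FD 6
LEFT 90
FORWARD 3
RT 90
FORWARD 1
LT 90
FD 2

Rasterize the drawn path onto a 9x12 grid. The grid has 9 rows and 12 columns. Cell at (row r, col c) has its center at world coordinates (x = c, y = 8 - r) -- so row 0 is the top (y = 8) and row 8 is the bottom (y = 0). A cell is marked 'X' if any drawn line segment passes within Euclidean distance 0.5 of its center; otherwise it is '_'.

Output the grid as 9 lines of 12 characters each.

Answer: ___XXX______
_____XXXX___
________X___
________X___
________X___
________X___
________X___
________XXXX
____________

Derivation:
Segment 0: (9,1) -> (11,1)
Segment 1: (11,1) -> (8,1)
Segment 2: (8,1) -> (8,7)
Segment 3: (8,7) -> (5,7)
Segment 4: (5,7) -> (5,8)
Segment 5: (5,8) -> (3,8)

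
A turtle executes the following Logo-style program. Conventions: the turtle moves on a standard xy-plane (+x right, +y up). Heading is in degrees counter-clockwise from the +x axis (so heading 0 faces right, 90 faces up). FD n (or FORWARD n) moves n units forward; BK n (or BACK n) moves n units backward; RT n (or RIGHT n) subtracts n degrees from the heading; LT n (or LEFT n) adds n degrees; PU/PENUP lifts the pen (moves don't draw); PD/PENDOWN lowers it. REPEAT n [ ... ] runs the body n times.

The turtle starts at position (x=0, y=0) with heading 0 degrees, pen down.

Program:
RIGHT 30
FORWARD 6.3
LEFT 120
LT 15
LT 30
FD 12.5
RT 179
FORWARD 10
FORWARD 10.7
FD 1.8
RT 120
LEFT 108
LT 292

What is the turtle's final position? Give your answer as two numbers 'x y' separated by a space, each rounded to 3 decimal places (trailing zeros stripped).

Answer: 12.802 -9.941

Derivation:
Executing turtle program step by step:
Start: pos=(0,0), heading=0, pen down
RT 30: heading 0 -> 330
FD 6.3: (0,0) -> (5.456,-3.15) [heading=330, draw]
LT 120: heading 330 -> 90
LT 15: heading 90 -> 105
LT 30: heading 105 -> 135
FD 12.5: (5.456,-3.15) -> (-3.383,5.689) [heading=135, draw]
RT 179: heading 135 -> 316
FD 10: (-3.383,5.689) -> (3.811,-1.258) [heading=316, draw]
FD 10.7: (3.811,-1.258) -> (11.507,-8.691) [heading=316, draw]
FD 1.8: (11.507,-8.691) -> (12.802,-9.941) [heading=316, draw]
RT 120: heading 316 -> 196
LT 108: heading 196 -> 304
LT 292: heading 304 -> 236
Final: pos=(12.802,-9.941), heading=236, 5 segment(s) drawn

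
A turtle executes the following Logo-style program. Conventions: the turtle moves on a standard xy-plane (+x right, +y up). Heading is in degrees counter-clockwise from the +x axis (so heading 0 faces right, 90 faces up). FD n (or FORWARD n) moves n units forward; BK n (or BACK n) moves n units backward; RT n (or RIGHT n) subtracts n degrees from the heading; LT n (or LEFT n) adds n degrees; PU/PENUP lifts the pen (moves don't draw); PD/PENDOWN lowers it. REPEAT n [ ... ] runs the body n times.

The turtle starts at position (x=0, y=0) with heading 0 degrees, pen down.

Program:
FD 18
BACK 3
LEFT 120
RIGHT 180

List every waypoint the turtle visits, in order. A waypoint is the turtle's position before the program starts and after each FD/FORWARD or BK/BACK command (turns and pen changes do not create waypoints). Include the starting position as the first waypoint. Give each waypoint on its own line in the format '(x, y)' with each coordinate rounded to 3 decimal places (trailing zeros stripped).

Answer: (0, 0)
(18, 0)
(15, 0)

Derivation:
Executing turtle program step by step:
Start: pos=(0,0), heading=0, pen down
FD 18: (0,0) -> (18,0) [heading=0, draw]
BK 3: (18,0) -> (15,0) [heading=0, draw]
LT 120: heading 0 -> 120
RT 180: heading 120 -> 300
Final: pos=(15,0), heading=300, 2 segment(s) drawn
Waypoints (3 total):
(0, 0)
(18, 0)
(15, 0)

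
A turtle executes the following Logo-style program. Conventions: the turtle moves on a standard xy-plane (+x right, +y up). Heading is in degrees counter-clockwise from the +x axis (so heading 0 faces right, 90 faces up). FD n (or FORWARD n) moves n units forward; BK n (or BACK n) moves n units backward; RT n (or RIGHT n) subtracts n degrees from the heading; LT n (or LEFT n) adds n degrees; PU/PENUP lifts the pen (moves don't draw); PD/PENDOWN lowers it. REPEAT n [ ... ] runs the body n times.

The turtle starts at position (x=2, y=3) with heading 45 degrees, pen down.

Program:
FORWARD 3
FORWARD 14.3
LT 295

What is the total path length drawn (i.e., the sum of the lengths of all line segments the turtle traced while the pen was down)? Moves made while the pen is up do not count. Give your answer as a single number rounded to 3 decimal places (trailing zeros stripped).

Answer: 17.3

Derivation:
Executing turtle program step by step:
Start: pos=(2,3), heading=45, pen down
FD 3: (2,3) -> (4.121,5.121) [heading=45, draw]
FD 14.3: (4.121,5.121) -> (14.233,15.233) [heading=45, draw]
LT 295: heading 45 -> 340
Final: pos=(14.233,15.233), heading=340, 2 segment(s) drawn

Segment lengths:
  seg 1: (2,3) -> (4.121,5.121), length = 3
  seg 2: (4.121,5.121) -> (14.233,15.233), length = 14.3
Total = 17.3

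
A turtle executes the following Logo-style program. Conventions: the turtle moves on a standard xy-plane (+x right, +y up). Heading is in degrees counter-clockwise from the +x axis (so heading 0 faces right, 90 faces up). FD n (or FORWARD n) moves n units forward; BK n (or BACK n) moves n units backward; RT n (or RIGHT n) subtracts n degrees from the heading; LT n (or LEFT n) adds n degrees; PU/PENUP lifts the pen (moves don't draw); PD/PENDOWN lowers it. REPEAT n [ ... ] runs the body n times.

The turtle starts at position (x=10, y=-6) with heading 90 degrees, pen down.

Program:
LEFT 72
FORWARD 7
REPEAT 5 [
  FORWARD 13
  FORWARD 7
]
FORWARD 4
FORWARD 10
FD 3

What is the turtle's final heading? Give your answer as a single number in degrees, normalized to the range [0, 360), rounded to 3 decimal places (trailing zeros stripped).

Executing turtle program step by step:
Start: pos=(10,-6), heading=90, pen down
LT 72: heading 90 -> 162
FD 7: (10,-6) -> (3.343,-3.837) [heading=162, draw]
REPEAT 5 [
  -- iteration 1/5 --
  FD 13: (3.343,-3.837) -> (-9.021,0.18) [heading=162, draw]
  FD 7: (-9.021,0.18) -> (-15.679,2.343) [heading=162, draw]
  -- iteration 2/5 --
  FD 13: (-15.679,2.343) -> (-28.042,6.361) [heading=162, draw]
  FD 7: (-28.042,6.361) -> (-34.7,8.524) [heading=162, draw]
  -- iteration 3/5 --
  FD 13: (-34.7,8.524) -> (-47.063,12.541) [heading=162, draw]
  FD 7: (-47.063,12.541) -> (-53.721,14.704) [heading=162, draw]
  -- iteration 4/5 --
  FD 13: (-53.721,14.704) -> (-66.085,18.721) [heading=162, draw]
  FD 7: (-66.085,18.721) -> (-72.742,20.884) [heading=162, draw]
  -- iteration 5/5 --
  FD 13: (-72.742,20.884) -> (-85.106,24.902) [heading=162, draw]
  FD 7: (-85.106,24.902) -> (-91.763,27.065) [heading=162, draw]
]
FD 4: (-91.763,27.065) -> (-95.567,28.301) [heading=162, draw]
FD 10: (-95.567,28.301) -> (-105.078,31.391) [heading=162, draw]
FD 3: (-105.078,31.391) -> (-107.931,32.318) [heading=162, draw]
Final: pos=(-107.931,32.318), heading=162, 14 segment(s) drawn

Answer: 162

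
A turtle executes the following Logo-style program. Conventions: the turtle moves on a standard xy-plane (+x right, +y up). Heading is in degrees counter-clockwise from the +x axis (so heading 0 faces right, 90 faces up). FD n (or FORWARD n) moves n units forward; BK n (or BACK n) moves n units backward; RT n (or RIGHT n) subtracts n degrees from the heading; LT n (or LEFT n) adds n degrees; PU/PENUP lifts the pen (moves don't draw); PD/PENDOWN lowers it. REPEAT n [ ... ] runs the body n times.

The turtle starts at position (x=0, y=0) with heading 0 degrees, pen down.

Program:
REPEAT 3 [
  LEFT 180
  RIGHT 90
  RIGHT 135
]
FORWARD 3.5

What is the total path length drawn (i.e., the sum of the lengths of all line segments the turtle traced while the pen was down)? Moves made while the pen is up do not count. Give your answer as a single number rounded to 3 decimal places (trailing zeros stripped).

Answer: 3.5

Derivation:
Executing turtle program step by step:
Start: pos=(0,0), heading=0, pen down
REPEAT 3 [
  -- iteration 1/3 --
  LT 180: heading 0 -> 180
  RT 90: heading 180 -> 90
  RT 135: heading 90 -> 315
  -- iteration 2/3 --
  LT 180: heading 315 -> 135
  RT 90: heading 135 -> 45
  RT 135: heading 45 -> 270
  -- iteration 3/3 --
  LT 180: heading 270 -> 90
  RT 90: heading 90 -> 0
  RT 135: heading 0 -> 225
]
FD 3.5: (0,0) -> (-2.475,-2.475) [heading=225, draw]
Final: pos=(-2.475,-2.475), heading=225, 1 segment(s) drawn

Segment lengths:
  seg 1: (0,0) -> (-2.475,-2.475), length = 3.5
Total = 3.5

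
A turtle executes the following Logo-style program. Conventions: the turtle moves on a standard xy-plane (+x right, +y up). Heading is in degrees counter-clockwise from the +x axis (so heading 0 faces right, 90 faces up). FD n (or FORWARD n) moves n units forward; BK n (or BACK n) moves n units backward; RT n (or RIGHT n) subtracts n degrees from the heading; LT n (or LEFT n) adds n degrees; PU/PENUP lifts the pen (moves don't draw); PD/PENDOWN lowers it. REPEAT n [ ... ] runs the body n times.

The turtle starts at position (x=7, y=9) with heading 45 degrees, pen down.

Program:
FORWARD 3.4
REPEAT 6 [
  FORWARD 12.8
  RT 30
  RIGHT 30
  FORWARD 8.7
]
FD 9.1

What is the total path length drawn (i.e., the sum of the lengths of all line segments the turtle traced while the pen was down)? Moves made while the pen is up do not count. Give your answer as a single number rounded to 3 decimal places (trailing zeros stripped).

Executing turtle program step by step:
Start: pos=(7,9), heading=45, pen down
FD 3.4: (7,9) -> (9.404,11.404) [heading=45, draw]
REPEAT 6 [
  -- iteration 1/6 --
  FD 12.8: (9.404,11.404) -> (18.455,20.455) [heading=45, draw]
  RT 30: heading 45 -> 15
  RT 30: heading 15 -> 345
  FD 8.7: (18.455,20.455) -> (26.859,18.203) [heading=345, draw]
  -- iteration 2/6 --
  FD 12.8: (26.859,18.203) -> (39.223,14.891) [heading=345, draw]
  RT 30: heading 345 -> 315
  RT 30: heading 315 -> 285
  FD 8.7: (39.223,14.891) -> (41.474,6.487) [heading=285, draw]
  -- iteration 3/6 --
  FD 12.8: (41.474,6.487) -> (44.787,-5.877) [heading=285, draw]
  RT 30: heading 285 -> 255
  RT 30: heading 255 -> 225
  FD 8.7: (44.787,-5.877) -> (38.635,-12.029) [heading=225, draw]
  -- iteration 4/6 --
  FD 12.8: (38.635,-12.029) -> (29.584,-21.08) [heading=225, draw]
  RT 30: heading 225 -> 195
  RT 30: heading 195 -> 165
  FD 8.7: (29.584,-21.08) -> (21.181,-18.828) [heading=165, draw]
  -- iteration 5/6 --
  FD 12.8: (21.181,-18.828) -> (8.817,-15.515) [heading=165, draw]
  RT 30: heading 165 -> 135
  RT 30: heading 135 -> 105
  FD 8.7: (8.817,-15.515) -> (6.565,-7.112) [heading=105, draw]
  -- iteration 6/6 --
  FD 12.8: (6.565,-7.112) -> (3.252,5.252) [heading=105, draw]
  RT 30: heading 105 -> 75
  RT 30: heading 75 -> 45
  FD 8.7: (3.252,5.252) -> (9.404,11.404) [heading=45, draw]
]
FD 9.1: (9.404,11.404) -> (15.839,17.839) [heading=45, draw]
Final: pos=(15.839,17.839), heading=45, 14 segment(s) drawn

Segment lengths:
  seg 1: (7,9) -> (9.404,11.404), length = 3.4
  seg 2: (9.404,11.404) -> (18.455,20.455), length = 12.8
  seg 3: (18.455,20.455) -> (26.859,18.203), length = 8.7
  seg 4: (26.859,18.203) -> (39.223,14.891), length = 12.8
  seg 5: (39.223,14.891) -> (41.474,6.487), length = 8.7
  seg 6: (41.474,6.487) -> (44.787,-5.877), length = 12.8
  seg 7: (44.787,-5.877) -> (38.635,-12.029), length = 8.7
  seg 8: (38.635,-12.029) -> (29.584,-21.08), length = 12.8
  seg 9: (29.584,-21.08) -> (21.181,-18.828), length = 8.7
  seg 10: (21.181,-18.828) -> (8.817,-15.515), length = 12.8
  seg 11: (8.817,-15.515) -> (6.565,-7.112), length = 8.7
  seg 12: (6.565,-7.112) -> (3.252,5.252), length = 12.8
  seg 13: (3.252,5.252) -> (9.404,11.404), length = 8.7
  seg 14: (9.404,11.404) -> (15.839,17.839), length = 9.1
Total = 141.5

Answer: 141.5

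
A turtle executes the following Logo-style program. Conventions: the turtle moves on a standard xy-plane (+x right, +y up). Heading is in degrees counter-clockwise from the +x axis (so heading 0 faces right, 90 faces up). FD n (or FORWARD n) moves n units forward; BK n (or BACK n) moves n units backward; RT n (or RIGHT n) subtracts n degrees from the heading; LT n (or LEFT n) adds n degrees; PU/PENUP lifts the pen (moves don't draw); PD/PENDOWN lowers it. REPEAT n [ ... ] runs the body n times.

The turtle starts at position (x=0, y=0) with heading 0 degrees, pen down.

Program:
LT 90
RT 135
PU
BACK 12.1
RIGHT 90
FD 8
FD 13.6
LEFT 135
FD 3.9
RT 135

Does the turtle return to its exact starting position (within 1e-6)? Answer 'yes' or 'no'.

Executing turtle program step by step:
Start: pos=(0,0), heading=0, pen down
LT 90: heading 0 -> 90
RT 135: heading 90 -> 315
PU: pen up
BK 12.1: (0,0) -> (-8.556,8.556) [heading=315, move]
RT 90: heading 315 -> 225
FD 8: (-8.556,8.556) -> (-14.213,2.899) [heading=225, move]
FD 13.6: (-14.213,2.899) -> (-23.829,-6.718) [heading=225, move]
LT 135: heading 225 -> 0
FD 3.9: (-23.829,-6.718) -> (-19.929,-6.718) [heading=0, move]
RT 135: heading 0 -> 225
Final: pos=(-19.929,-6.718), heading=225, 0 segment(s) drawn

Start position: (0, 0)
Final position: (-19.929, -6.718)
Distance = 21.031; >= 1e-6 -> NOT closed

Answer: no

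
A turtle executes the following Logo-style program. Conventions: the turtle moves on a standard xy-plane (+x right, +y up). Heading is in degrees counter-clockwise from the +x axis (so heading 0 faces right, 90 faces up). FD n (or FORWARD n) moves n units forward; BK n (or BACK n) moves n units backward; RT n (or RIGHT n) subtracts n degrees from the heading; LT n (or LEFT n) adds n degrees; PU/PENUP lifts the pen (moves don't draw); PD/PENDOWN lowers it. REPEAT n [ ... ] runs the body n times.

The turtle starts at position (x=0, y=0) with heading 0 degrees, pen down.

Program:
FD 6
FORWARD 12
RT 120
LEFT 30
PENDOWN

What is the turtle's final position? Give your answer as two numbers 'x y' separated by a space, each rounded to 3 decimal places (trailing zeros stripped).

Answer: 18 0

Derivation:
Executing turtle program step by step:
Start: pos=(0,0), heading=0, pen down
FD 6: (0,0) -> (6,0) [heading=0, draw]
FD 12: (6,0) -> (18,0) [heading=0, draw]
RT 120: heading 0 -> 240
LT 30: heading 240 -> 270
PD: pen down
Final: pos=(18,0), heading=270, 2 segment(s) drawn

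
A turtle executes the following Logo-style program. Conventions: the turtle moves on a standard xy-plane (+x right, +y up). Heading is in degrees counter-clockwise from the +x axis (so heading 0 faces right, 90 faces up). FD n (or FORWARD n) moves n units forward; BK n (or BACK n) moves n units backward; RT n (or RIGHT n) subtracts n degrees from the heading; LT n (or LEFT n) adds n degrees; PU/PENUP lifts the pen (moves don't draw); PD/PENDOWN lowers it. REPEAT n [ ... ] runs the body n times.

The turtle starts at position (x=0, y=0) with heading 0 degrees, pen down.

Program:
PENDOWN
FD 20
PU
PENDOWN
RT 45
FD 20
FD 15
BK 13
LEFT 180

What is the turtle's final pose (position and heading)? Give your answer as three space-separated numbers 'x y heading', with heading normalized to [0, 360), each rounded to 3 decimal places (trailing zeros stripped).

Executing turtle program step by step:
Start: pos=(0,0), heading=0, pen down
PD: pen down
FD 20: (0,0) -> (20,0) [heading=0, draw]
PU: pen up
PD: pen down
RT 45: heading 0 -> 315
FD 20: (20,0) -> (34.142,-14.142) [heading=315, draw]
FD 15: (34.142,-14.142) -> (44.749,-24.749) [heading=315, draw]
BK 13: (44.749,-24.749) -> (35.556,-15.556) [heading=315, draw]
LT 180: heading 315 -> 135
Final: pos=(35.556,-15.556), heading=135, 4 segment(s) drawn

Answer: 35.556 -15.556 135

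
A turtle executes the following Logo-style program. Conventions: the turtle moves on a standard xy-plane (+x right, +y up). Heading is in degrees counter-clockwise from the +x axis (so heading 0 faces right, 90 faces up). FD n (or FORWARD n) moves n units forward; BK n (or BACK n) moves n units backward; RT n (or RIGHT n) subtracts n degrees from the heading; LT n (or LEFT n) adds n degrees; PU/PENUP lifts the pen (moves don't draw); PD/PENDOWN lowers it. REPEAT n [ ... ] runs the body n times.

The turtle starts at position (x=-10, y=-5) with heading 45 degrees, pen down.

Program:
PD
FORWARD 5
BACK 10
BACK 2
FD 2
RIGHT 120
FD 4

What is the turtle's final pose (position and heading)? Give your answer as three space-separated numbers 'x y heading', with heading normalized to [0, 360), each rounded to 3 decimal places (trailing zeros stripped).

Answer: -12.5 -12.399 285

Derivation:
Executing turtle program step by step:
Start: pos=(-10,-5), heading=45, pen down
PD: pen down
FD 5: (-10,-5) -> (-6.464,-1.464) [heading=45, draw]
BK 10: (-6.464,-1.464) -> (-13.536,-8.536) [heading=45, draw]
BK 2: (-13.536,-8.536) -> (-14.95,-9.95) [heading=45, draw]
FD 2: (-14.95,-9.95) -> (-13.536,-8.536) [heading=45, draw]
RT 120: heading 45 -> 285
FD 4: (-13.536,-8.536) -> (-12.5,-12.399) [heading=285, draw]
Final: pos=(-12.5,-12.399), heading=285, 5 segment(s) drawn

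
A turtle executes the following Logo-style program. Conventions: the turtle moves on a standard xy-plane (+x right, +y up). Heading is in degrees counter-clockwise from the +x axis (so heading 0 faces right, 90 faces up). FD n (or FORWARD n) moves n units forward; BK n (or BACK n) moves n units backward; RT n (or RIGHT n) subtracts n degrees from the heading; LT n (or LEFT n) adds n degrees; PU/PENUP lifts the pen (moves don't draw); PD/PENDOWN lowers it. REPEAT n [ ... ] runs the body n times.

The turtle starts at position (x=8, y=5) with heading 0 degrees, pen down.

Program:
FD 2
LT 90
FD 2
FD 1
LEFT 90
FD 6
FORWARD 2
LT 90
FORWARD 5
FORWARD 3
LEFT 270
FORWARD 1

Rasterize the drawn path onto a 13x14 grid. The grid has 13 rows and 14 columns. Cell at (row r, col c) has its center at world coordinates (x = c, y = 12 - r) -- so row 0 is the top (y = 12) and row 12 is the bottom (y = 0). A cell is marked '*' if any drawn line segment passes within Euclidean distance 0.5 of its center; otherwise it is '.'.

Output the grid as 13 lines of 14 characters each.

Segment 0: (8,5) -> (10,5)
Segment 1: (10,5) -> (10,7)
Segment 2: (10,7) -> (10,8)
Segment 3: (10,8) -> (4,8)
Segment 4: (4,8) -> (2,8)
Segment 5: (2,8) -> (2,3)
Segment 6: (2,3) -> (2,0)
Segment 7: (2,0) -> (1,0)

Answer: ..............
..............
..............
..............
..*********...
..*.......*...
..*.......*...
..*.....***...
..*...........
..*...........
..*...........
..*...........
.**...........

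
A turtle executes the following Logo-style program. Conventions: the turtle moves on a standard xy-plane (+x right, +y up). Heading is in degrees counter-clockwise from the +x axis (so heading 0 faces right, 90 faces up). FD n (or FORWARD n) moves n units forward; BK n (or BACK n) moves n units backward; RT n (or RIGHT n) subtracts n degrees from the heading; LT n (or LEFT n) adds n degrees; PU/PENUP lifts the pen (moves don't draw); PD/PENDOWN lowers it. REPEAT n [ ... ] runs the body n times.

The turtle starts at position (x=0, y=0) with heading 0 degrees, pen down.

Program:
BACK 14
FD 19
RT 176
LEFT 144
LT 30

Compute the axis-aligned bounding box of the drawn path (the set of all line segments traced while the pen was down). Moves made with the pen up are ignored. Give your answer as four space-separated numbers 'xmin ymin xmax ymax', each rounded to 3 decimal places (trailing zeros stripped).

Executing turtle program step by step:
Start: pos=(0,0), heading=0, pen down
BK 14: (0,0) -> (-14,0) [heading=0, draw]
FD 19: (-14,0) -> (5,0) [heading=0, draw]
RT 176: heading 0 -> 184
LT 144: heading 184 -> 328
LT 30: heading 328 -> 358
Final: pos=(5,0), heading=358, 2 segment(s) drawn

Segment endpoints: x in {-14, 0, 5}, y in {0}
xmin=-14, ymin=0, xmax=5, ymax=0

Answer: -14 0 5 0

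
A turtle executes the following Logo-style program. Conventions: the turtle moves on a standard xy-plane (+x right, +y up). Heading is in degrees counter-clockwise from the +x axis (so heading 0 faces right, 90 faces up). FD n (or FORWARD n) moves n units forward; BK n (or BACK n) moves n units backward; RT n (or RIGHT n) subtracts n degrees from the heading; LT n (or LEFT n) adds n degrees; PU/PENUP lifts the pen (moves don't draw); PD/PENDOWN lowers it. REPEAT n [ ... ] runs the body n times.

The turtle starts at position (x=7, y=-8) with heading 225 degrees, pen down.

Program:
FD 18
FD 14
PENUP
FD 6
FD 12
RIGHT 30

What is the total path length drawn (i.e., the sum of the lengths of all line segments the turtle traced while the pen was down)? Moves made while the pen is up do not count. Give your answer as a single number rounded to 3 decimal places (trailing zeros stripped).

Answer: 32

Derivation:
Executing turtle program step by step:
Start: pos=(7,-8), heading=225, pen down
FD 18: (7,-8) -> (-5.728,-20.728) [heading=225, draw]
FD 14: (-5.728,-20.728) -> (-15.627,-30.627) [heading=225, draw]
PU: pen up
FD 6: (-15.627,-30.627) -> (-19.87,-34.87) [heading=225, move]
FD 12: (-19.87,-34.87) -> (-28.355,-43.355) [heading=225, move]
RT 30: heading 225 -> 195
Final: pos=(-28.355,-43.355), heading=195, 2 segment(s) drawn

Segment lengths:
  seg 1: (7,-8) -> (-5.728,-20.728), length = 18
  seg 2: (-5.728,-20.728) -> (-15.627,-30.627), length = 14
Total = 32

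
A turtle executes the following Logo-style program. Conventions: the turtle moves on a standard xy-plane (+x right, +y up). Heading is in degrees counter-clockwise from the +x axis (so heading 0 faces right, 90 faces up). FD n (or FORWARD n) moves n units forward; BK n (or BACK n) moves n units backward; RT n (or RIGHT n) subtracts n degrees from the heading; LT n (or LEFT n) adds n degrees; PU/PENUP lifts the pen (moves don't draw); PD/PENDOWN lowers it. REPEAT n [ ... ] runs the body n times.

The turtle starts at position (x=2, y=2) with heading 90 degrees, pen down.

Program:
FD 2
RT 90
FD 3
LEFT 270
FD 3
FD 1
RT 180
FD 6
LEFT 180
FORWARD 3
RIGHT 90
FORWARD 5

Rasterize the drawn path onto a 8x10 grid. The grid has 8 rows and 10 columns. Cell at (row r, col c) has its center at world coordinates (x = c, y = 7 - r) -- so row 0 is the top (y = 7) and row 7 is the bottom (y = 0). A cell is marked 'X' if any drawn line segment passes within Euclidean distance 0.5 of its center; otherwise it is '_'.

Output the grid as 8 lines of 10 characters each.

Segment 0: (2,2) -> (2,4)
Segment 1: (2,4) -> (5,4)
Segment 2: (5,4) -> (5,1)
Segment 3: (5,1) -> (5,0)
Segment 4: (5,0) -> (5,6)
Segment 5: (5,6) -> (5,3)
Segment 6: (5,3) -> (-0,3)

Answer: __________
_____X____
_____X____
__XXXX____
XXXXXX____
__X__X____
_____X____
_____X____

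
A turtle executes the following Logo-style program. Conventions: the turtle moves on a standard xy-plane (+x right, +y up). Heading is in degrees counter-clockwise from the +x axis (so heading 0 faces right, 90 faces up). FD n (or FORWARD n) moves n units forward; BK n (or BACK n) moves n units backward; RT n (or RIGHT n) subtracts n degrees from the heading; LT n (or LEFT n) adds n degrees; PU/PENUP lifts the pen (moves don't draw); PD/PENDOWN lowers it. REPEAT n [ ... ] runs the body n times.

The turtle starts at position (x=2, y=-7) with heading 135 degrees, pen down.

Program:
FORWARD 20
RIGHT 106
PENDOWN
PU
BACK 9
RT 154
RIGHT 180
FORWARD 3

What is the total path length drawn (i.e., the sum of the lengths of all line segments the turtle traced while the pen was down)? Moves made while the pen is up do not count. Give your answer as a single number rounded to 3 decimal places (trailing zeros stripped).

Answer: 20

Derivation:
Executing turtle program step by step:
Start: pos=(2,-7), heading=135, pen down
FD 20: (2,-7) -> (-12.142,7.142) [heading=135, draw]
RT 106: heading 135 -> 29
PD: pen down
PU: pen up
BK 9: (-12.142,7.142) -> (-20.014,2.779) [heading=29, move]
RT 154: heading 29 -> 235
RT 180: heading 235 -> 55
FD 3: (-20.014,2.779) -> (-18.293,5.236) [heading=55, move]
Final: pos=(-18.293,5.236), heading=55, 1 segment(s) drawn

Segment lengths:
  seg 1: (2,-7) -> (-12.142,7.142), length = 20
Total = 20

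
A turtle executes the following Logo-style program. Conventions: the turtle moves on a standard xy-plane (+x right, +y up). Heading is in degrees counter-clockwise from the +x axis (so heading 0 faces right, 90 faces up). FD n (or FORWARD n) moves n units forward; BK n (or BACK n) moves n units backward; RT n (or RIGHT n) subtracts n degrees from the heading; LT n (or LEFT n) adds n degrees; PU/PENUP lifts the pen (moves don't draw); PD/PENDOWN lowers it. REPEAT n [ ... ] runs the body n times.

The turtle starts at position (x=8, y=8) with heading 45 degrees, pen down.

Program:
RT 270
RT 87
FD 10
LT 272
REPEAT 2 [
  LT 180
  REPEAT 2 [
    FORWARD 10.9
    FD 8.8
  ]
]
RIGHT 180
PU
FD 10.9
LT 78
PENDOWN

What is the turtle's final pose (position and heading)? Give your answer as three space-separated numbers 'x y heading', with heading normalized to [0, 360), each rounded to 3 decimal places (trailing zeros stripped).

Answer: 6.341 22.438 218

Derivation:
Executing turtle program step by step:
Start: pos=(8,8), heading=45, pen down
RT 270: heading 45 -> 135
RT 87: heading 135 -> 48
FD 10: (8,8) -> (14.691,15.431) [heading=48, draw]
LT 272: heading 48 -> 320
REPEAT 2 [
  -- iteration 1/2 --
  LT 180: heading 320 -> 140
  REPEAT 2 [
    -- iteration 1/2 --
    FD 10.9: (14.691,15.431) -> (6.341,22.438) [heading=140, draw]
    FD 8.8: (6.341,22.438) -> (-0.4,28.094) [heading=140, draw]
    -- iteration 2/2 --
    FD 10.9: (-0.4,28.094) -> (-8.75,35.101) [heading=140, draw]
    FD 8.8: (-8.75,35.101) -> (-15.491,40.757) [heading=140, draw]
  ]
  -- iteration 2/2 --
  LT 180: heading 140 -> 320
  REPEAT 2 [
    -- iteration 1/2 --
    FD 10.9: (-15.491,40.757) -> (-7.141,33.751) [heading=320, draw]
    FD 8.8: (-7.141,33.751) -> (-0.4,28.094) [heading=320, draw]
    -- iteration 2/2 --
    FD 10.9: (-0.4,28.094) -> (7.95,21.088) [heading=320, draw]
    FD 8.8: (7.95,21.088) -> (14.691,15.431) [heading=320, draw]
  ]
]
RT 180: heading 320 -> 140
PU: pen up
FD 10.9: (14.691,15.431) -> (6.341,22.438) [heading=140, move]
LT 78: heading 140 -> 218
PD: pen down
Final: pos=(6.341,22.438), heading=218, 9 segment(s) drawn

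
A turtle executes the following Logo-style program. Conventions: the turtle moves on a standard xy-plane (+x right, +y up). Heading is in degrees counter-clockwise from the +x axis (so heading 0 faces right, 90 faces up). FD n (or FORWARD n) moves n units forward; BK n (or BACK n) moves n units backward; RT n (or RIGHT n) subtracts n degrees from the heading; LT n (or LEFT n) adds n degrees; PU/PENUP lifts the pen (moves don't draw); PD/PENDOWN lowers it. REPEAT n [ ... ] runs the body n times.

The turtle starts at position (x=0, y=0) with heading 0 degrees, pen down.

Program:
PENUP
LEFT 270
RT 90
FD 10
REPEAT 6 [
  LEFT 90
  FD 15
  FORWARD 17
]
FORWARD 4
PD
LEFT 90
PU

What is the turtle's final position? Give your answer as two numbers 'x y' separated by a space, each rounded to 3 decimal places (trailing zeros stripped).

Executing turtle program step by step:
Start: pos=(0,0), heading=0, pen down
PU: pen up
LT 270: heading 0 -> 270
RT 90: heading 270 -> 180
FD 10: (0,0) -> (-10,0) [heading=180, move]
REPEAT 6 [
  -- iteration 1/6 --
  LT 90: heading 180 -> 270
  FD 15: (-10,0) -> (-10,-15) [heading=270, move]
  FD 17: (-10,-15) -> (-10,-32) [heading=270, move]
  -- iteration 2/6 --
  LT 90: heading 270 -> 0
  FD 15: (-10,-32) -> (5,-32) [heading=0, move]
  FD 17: (5,-32) -> (22,-32) [heading=0, move]
  -- iteration 3/6 --
  LT 90: heading 0 -> 90
  FD 15: (22,-32) -> (22,-17) [heading=90, move]
  FD 17: (22,-17) -> (22,0) [heading=90, move]
  -- iteration 4/6 --
  LT 90: heading 90 -> 180
  FD 15: (22,0) -> (7,0) [heading=180, move]
  FD 17: (7,0) -> (-10,0) [heading=180, move]
  -- iteration 5/6 --
  LT 90: heading 180 -> 270
  FD 15: (-10,0) -> (-10,-15) [heading=270, move]
  FD 17: (-10,-15) -> (-10,-32) [heading=270, move]
  -- iteration 6/6 --
  LT 90: heading 270 -> 0
  FD 15: (-10,-32) -> (5,-32) [heading=0, move]
  FD 17: (5,-32) -> (22,-32) [heading=0, move]
]
FD 4: (22,-32) -> (26,-32) [heading=0, move]
PD: pen down
LT 90: heading 0 -> 90
PU: pen up
Final: pos=(26,-32), heading=90, 0 segment(s) drawn

Answer: 26 -32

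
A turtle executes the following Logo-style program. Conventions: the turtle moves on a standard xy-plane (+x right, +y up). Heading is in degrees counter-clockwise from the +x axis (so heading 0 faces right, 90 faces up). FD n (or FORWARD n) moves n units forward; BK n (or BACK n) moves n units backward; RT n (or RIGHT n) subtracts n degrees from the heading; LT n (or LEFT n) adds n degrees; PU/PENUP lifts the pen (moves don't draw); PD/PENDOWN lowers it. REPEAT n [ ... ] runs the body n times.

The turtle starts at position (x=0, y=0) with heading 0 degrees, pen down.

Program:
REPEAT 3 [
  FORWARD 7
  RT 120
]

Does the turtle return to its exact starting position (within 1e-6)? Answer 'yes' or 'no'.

Executing turtle program step by step:
Start: pos=(0,0), heading=0, pen down
REPEAT 3 [
  -- iteration 1/3 --
  FD 7: (0,0) -> (7,0) [heading=0, draw]
  RT 120: heading 0 -> 240
  -- iteration 2/3 --
  FD 7: (7,0) -> (3.5,-6.062) [heading=240, draw]
  RT 120: heading 240 -> 120
  -- iteration 3/3 --
  FD 7: (3.5,-6.062) -> (0,0) [heading=120, draw]
  RT 120: heading 120 -> 0
]
Final: pos=(0,0), heading=0, 3 segment(s) drawn

Start position: (0, 0)
Final position: (0, 0)
Distance = 0; < 1e-6 -> CLOSED

Answer: yes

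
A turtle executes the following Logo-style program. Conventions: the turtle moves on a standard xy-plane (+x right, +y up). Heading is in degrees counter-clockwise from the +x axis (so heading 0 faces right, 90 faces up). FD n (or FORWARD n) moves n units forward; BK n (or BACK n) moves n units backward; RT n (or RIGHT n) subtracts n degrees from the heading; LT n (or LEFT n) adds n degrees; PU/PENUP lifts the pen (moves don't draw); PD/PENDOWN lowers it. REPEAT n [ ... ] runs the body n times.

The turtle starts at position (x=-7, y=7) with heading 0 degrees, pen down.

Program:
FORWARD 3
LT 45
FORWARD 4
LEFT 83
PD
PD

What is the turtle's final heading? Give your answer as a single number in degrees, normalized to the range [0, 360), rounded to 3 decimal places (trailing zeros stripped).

Answer: 128

Derivation:
Executing turtle program step by step:
Start: pos=(-7,7), heading=0, pen down
FD 3: (-7,7) -> (-4,7) [heading=0, draw]
LT 45: heading 0 -> 45
FD 4: (-4,7) -> (-1.172,9.828) [heading=45, draw]
LT 83: heading 45 -> 128
PD: pen down
PD: pen down
Final: pos=(-1.172,9.828), heading=128, 2 segment(s) drawn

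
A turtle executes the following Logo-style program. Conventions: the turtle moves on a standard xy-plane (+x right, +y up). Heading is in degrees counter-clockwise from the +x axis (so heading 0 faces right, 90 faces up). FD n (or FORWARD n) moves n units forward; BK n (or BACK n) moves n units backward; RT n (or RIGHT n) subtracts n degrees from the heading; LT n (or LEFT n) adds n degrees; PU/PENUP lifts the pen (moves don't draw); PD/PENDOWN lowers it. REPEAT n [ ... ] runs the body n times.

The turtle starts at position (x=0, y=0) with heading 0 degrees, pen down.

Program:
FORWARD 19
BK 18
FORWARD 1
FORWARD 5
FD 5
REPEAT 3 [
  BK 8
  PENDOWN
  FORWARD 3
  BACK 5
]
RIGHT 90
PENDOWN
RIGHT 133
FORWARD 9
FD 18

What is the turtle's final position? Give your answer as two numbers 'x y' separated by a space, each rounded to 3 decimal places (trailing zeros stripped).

Answer: -37.747 18.414

Derivation:
Executing turtle program step by step:
Start: pos=(0,0), heading=0, pen down
FD 19: (0,0) -> (19,0) [heading=0, draw]
BK 18: (19,0) -> (1,0) [heading=0, draw]
FD 1: (1,0) -> (2,0) [heading=0, draw]
FD 5: (2,0) -> (7,0) [heading=0, draw]
FD 5: (7,0) -> (12,0) [heading=0, draw]
REPEAT 3 [
  -- iteration 1/3 --
  BK 8: (12,0) -> (4,0) [heading=0, draw]
  PD: pen down
  FD 3: (4,0) -> (7,0) [heading=0, draw]
  BK 5: (7,0) -> (2,0) [heading=0, draw]
  -- iteration 2/3 --
  BK 8: (2,0) -> (-6,0) [heading=0, draw]
  PD: pen down
  FD 3: (-6,0) -> (-3,0) [heading=0, draw]
  BK 5: (-3,0) -> (-8,0) [heading=0, draw]
  -- iteration 3/3 --
  BK 8: (-8,0) -> (-16,0) [heading=0, draw]
  PD: pen down
  FD 3: (-16,0) -> (-13,0) [heading=0, draw]
  BK 5: (-13,0) -> (-18,0) [heading=0, draw]
]
RT 90: heading 0 -> 270
PD: pen down
RT 133: heading 270 -> 137
FD 9: (-18,0) -> (-24.582,6.138) [heading=137, draw]
FD 18: (-24.582,6.138) -> (-37.747,18.414) [heading=137, draw]
Final: pos=(-37.747,18.414), heading=137, 16 segment(s) drawn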